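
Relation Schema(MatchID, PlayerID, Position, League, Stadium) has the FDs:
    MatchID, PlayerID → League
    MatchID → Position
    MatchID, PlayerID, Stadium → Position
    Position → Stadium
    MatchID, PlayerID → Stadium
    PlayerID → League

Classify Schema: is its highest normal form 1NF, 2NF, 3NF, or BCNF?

Candidate key: {MatchID, PlayerID}. Prime attributes: {MatchID, PlayerID}.
MatchID → Position: {MatchID}⁺ = {MatchID, Position, Stadium}, which is not all of the attributes, so the left side is not a superkey — BCNF is violated.
Because {Position} is non-prime and the left side of MatchID → Position is not a superkey, the relation is not in 3NF.
{MatchID} is a proper subset of the key {MatchID, PlayerID}, and {MatchID}⁺ contains the non-prime attributes {Position, Stadium} — a partial dependency, so 2NF is violated.

1NF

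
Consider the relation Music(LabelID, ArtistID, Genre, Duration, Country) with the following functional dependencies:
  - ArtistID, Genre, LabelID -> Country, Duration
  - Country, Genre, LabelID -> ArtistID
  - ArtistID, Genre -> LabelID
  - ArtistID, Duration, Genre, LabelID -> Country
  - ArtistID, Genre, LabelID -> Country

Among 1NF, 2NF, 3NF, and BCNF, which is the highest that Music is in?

Candidate keys: {ArtistID, Genre}, {Country, Genre, LabelID}. Prime attributes: {ArtistID, Country, Genre, LabelID}.
Every FD has a superkey on the left, so the relation is in BCNF.

BCNF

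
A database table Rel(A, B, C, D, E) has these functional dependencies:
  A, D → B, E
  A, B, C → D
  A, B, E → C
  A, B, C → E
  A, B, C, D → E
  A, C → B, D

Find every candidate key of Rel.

{A, B, E}, {A, C}, {A, D}

No FD produces {A}, so it must be in every candidate key.
{A, C}⁺ = {A, B, C, D, E} — all of the relation — so {A, C} is a candidate key.
{A, D}⁺ = {A, B, C, D, E} — all of the relation — so {A, D} is a candidate key.
{A, B, E}⁺ = {A, B, C, D, E} — all of the relation — so {A, B, E} is a candidate key.
Any other superkey properly contains one of these, so there are no further candidate keys.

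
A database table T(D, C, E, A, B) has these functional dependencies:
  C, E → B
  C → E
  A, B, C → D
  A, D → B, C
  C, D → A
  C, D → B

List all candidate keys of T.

{A, C}, {A, D}, {C, D}

{A, C} is a candidate key since {A, C}⁺ = {A, B, C, D, E} covers every attribute.
{A, D} is a candidate key since {A, D}⁺ = {A, B, C, D, E} covers every attribute.
{C, D} is a candidate key since {C, D}⁺ = {A, B, C, D, E} covers every attribute.
Any other superkey properly contains one of these, so there are no further candidate keys.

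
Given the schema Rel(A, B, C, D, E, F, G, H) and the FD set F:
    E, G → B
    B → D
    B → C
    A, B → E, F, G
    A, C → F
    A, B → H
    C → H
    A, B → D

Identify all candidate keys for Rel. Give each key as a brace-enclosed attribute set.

{A} never appears on the right of any FD, so every key must include it.
Closure of {A, B} is {A, B, C, D, E, F, G, H}, the whole schema; {A, B} is a candidate key.
Closure of {A, E, G} is {A, B, C, D, E, F, G, H}, the whole schema; {A, E, G} is a candidate key.
These are minimal and exhaustive — every other superkey contains one of them.

{A, B}, {A, E, G}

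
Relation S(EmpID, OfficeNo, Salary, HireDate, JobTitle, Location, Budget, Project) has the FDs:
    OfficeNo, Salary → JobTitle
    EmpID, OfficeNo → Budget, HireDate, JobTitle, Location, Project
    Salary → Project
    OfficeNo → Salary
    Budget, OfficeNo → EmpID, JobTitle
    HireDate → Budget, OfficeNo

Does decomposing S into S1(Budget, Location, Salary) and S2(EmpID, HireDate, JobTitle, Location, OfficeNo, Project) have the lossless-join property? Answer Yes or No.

The shared attributes are {Location} and {Location}⁺ = {Location}.
S1 ⊄ {Location} and S2 ⊄ {Location}, so the split is lossy.

No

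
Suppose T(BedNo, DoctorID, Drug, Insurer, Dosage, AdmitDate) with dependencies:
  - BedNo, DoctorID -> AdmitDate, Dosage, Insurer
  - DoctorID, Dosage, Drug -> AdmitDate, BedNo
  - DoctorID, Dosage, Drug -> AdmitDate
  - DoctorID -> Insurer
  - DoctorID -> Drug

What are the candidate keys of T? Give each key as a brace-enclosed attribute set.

{BedNo, DoctorID}, {DoctorID, Dosage}

Attributes never on any right-hand side: {DoctorID} — every candidate key must contain it.
{BedNo, DoctorID} is a candidate key since {BedNo, DoctorID}⁺ = {AdmitDate, BedNo, DoctorID, Dosage, Drug, Insurer} covers every attribute.
{DoctorID, Dosage} is a candidate key since {DoctorID, Dosage}⁺ = {AdmitDate, BedNo, DoctorID, Dosage, Drug, Insurer} covers every attribute.
Any other superkey properly contains one of these, so there are no further candidate keys.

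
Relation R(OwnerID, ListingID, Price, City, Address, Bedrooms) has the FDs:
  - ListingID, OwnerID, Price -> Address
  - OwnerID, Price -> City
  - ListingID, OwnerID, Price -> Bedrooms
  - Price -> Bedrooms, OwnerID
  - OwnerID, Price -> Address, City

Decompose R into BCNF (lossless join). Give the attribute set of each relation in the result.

{Address, Bedrooms, City, OwnerID, Price}; {ListingID, Price}

Candidate key of the original relation: {ListingID, Price}.
{Address, Bedrooms, City, ListingID, OwnerID, Price}: {OwnerID, Price} determines {Address, Bedrooms, City, OwnerID, Price} here but is not a superkey — split on OwnerID, Price -> Address, Bedrooms, City, giving {Address, Bedrooms, City, OwnerID, Price} and {ListingID, OwnerID, Price}.
{Address, Bedrooms, City, OwnerID, Price} has no BCNF violation.
{ListingID, OwnerID, Price}: {Price} determines {OwnerID, Price} here but is not a superkey — split on Price -> OwnerID, giving {OwnerID, Price} and {ListingID, Price}.
{OwnerID, Price} has no BCNF violation.
{ListingID, Price} has no BCNF violation.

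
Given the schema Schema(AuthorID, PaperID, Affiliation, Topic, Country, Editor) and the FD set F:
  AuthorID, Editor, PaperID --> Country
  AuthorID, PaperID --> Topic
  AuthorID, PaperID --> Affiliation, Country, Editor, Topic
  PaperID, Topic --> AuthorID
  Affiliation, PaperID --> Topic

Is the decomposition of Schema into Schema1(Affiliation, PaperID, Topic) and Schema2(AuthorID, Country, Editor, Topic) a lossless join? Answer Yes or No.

Schema1 ∩ Schema2 = {Topic}; its closure under F is {Topic}.
Schema1 ⊄ {Topic} and Schema2 ⊄ {Topic}, so the split is lossy.

No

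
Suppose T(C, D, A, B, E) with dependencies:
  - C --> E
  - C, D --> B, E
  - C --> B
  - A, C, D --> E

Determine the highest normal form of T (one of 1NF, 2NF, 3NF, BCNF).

Candidate key: {A, C, D}. Prime attributes: {A, C, D}.
For C --> E we have {C}⁺ = {B, C, E}; {C} is not a superkey, so BCNF fails.
C --> E has non-prime {E} on the right and a non-superkey on the left, so 3NF fails.
{C} is a proper subset of the key {A, C, D}, and {C}⁺ contains the non-prime attributes {B, E} — a partial dependency, so 2NF is violated.

1NF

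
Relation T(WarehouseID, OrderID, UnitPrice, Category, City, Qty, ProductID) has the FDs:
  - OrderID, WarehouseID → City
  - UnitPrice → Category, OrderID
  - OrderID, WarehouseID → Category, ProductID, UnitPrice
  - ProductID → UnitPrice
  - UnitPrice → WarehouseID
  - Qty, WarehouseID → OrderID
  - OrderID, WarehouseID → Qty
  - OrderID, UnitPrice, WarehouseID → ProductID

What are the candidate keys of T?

{OrderID, WarehouseID}, {ProductID}, {Qty, WarehouseID}, {UnitPrice}

Closure of {ProductID} is {Category, City, OrderID, ProductID, Qty, UnitPrice, WarehouseID}, the whole schema; {ProductID} is a candidate key.
Closure of {UnitPrice} is {Category, City, OrderID, ProductID, Qty, UnitPrice, WarehouseID}, the whole schema; {UnitPrice} is a candidate key.
Closure of {OrderID, WarehouseID} is {Category, City, OrderID, ProductID, Qty, UnitPrice, WarehouseID}, the whole schema; {OrderID, WarehouseID} is a candidate key.
Closure of {Qty, WarehouseID} is {Category, City, OrderID, ProductID, Qty, UnitPrice, WarehouseID}, the whole schema; {Qty, WarehouseID} is a candidate key.
No proper subset of any of these is a key, and no other minimal superkey exists.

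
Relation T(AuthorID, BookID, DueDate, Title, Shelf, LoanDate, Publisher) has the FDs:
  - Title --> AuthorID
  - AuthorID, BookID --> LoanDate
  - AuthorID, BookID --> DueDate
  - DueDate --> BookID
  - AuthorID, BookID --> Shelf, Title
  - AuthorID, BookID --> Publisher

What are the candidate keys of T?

{AuthorID, BookID}⁺ = {AuthorID, BookID, DueDate, LoanDate, Publisher, Shelf, Title}, which is every attribute, so {AuthorID, BookID} is a candidate key.
{AuthorID, DueDate}⁺ = {AuthorID, BookID, DueDate, LoanDate, Publisher, Shelf, Title}, which is every attribute, so {AuthorID, DueDate} is a candidate key.
{BookID, Title}⁺ = {AuthorID, BookID, DueDate, LoanDate, Publisher, Shelf, Title}, which is every attribute, so {BookID, Title} is a candidate key.
{DueDate, Title}⁺ = {AuthorID, BookID, DueDate, LoanDate, Publisher, Shelf, Title}, which is every attribute, so {DueDate, Title} is a candidate key.
These are minimal and exhaustive — every other superkey contains one of them.

{AuthorID, BookID}, {AuthorID, DueDate}, {BookID, Title}, {DueDate, Title}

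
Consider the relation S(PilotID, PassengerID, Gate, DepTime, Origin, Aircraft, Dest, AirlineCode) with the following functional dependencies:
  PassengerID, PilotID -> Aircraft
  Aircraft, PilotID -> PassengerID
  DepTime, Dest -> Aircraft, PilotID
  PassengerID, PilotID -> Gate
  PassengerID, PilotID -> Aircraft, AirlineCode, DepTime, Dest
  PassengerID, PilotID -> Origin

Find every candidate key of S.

{Aircraft, PilotID}⁺ = {Aircraft, AirlineCode, DepTime, Dest, Gate, Origin, PassengerID, PilotID}, which is every attribute, so {Aircraft, PilotID} is a candidate key.
{DepTime, Dest}⁺ = {Aircraft, AirlineCode, DepTime, Dest, Gate, Origin, PassengerID, PilotID}, which is every attribute, so {DepTime, Dest} is a candidate key.
{PassengerID, PilotID}⁺ = {Aircraft, AirlineCode, DepTime, Dest, Gate, Origin, PassengerID, PilotID}, which is every attribute, so {PassengerID, PilotID} is a candidate key.
Any other superkey properly contains one of these, so there are no further candidate keys.

{Aircraft, PilotID}, {DepTime, Dest}, {PassengerID, PilotID}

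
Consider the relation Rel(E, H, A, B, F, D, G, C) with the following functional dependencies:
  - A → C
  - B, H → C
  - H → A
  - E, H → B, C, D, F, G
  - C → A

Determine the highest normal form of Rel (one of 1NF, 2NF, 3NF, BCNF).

1NF

Candidate key: {E, H}. Prime attributes: {E, H}.
For A → C we have {A}⁺ = {A, C}; {A} is not a superkey, so BCNF fails.
A → C has non-prime {C} on the right and a non-superkey on the left, so 3NF fails.
Since {H} ⊂ {E, H} and {H}⁺ ⊇ {A, C} with {A, C} non-prime, there is a partial dependency; 2NF fails.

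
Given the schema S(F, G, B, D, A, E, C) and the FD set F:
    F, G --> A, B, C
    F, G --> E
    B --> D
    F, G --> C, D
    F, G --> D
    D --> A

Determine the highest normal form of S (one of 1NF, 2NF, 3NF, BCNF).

2NF

Candidate key: {F, G}. Prime attributes: {F, G}.
B --> D: {B}⁺ = {A, B, D}, which is not all of the attributes, so the left side is not a superkey — BCNF is violated.
B --> D has non-prime {D} on the right and a non-superkey on the left, so 3NF fails.
Checking every proper subset of each key, none determines a non-prime attribute — 2NF is satisfied.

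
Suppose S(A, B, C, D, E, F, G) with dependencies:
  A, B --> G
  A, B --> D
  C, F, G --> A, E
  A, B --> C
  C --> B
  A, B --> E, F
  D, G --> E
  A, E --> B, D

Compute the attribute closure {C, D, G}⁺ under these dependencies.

{B, C, D, E, G}

Start with {C, D, G}.
C --> B applies; add {B} → now {B, C, D, G}.
D, G --> E applies; add {E} → now {B, C, D, E, G}.
No further FD applies.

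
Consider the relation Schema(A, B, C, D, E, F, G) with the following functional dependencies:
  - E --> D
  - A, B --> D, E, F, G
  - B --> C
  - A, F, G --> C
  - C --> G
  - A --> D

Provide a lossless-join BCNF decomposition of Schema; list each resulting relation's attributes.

{A, B, E, F}; {B, C}; {C, G}; {D, E}

Candidate key of the original relation: {A, B}.
{A, B, C, D, E, F, G}: {E} determines {D, E} here but is not a superkey — split on E --> D, giving {D, E} and {A, B, C, E, F, G}.
{D, E} has no BCNF violation.
{A, B, C, E, F, G}: {B} determines {B, C, G} here but is not a superkey — split on B --> C, G, giving {B, C, G} and {A, B, E, F}.
{B, C, G}: {C} determines {C, G} here but is not a superkey — split on C --> G, giving {C, G} and {B, C}.
{C, G} has no BCNF violation.
{B, C} has no BCNF violation.
{A, B, E, F} has no BCNF violation.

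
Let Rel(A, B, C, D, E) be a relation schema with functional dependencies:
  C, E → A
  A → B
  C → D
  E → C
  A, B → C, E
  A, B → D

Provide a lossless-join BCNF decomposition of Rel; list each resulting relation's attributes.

{A, B, C, E}; {C, D}

Candidate keys of the original relation: {A}, {E}.
{A, B, C, D, E}: {C} determines {C, D} here but is not a superkey — split on C → D, giving {C, D} and {A, B, C, E}.
{C, D}: every determinant is a superkey — BCNF.
{A, B, C, E}: every determinant is a superkey — BCNF.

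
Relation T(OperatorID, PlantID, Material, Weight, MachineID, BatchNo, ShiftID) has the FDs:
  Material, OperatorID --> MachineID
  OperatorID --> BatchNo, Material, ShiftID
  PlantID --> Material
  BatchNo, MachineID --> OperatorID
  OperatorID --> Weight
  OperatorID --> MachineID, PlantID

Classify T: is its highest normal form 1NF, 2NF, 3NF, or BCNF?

Candidate keys: {BatchNo, MachineID}, {OperatorID}. Prime attributes: {BatchNo, MachineID, OperatorID}.
PlantID --> Material: {PlantID}⁺ = {Material, PlantID}, which is not all of the attributes, so the left side is not a superkey — BCNF is violated.
PlantID --> Material has non-prime {Material} on the right and a non-superkey on the left, so 3NF fails.
No non-prime attribute depends on a proper subset of any candidate key, so 2NF holds.

2NF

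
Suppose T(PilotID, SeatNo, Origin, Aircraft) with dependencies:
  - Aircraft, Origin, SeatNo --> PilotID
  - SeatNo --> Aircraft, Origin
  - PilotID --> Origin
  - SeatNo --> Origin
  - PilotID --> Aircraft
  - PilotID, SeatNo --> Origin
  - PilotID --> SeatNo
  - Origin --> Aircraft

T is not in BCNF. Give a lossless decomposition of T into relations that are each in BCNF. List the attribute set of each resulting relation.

{Aircraft, Origin}; {Origin, PilotID, SeatNo}

Candidate keys of the original relation: {PilotID}, {SeatNo}.
{Aircraft, Origin, PilotID, SeatNo}: {Origin} determines {Aircraft, Origin} here but is not a superkey — split on Origin --> Aircraft, giving {Aircraft, Origin} and {Origin, PilotID, SeatNo}.
{Aircraft, Origin}: every determinant is a superkey — BCNF.
{Origin, PilotID, SeatNo}: every determinant is a superkey — BCNF.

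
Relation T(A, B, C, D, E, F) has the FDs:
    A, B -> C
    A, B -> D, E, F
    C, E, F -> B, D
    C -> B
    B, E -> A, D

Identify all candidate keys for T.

{A, B} is a candidate key since {A, B}⁺ = {A, B, C, D, E, F} covers every attribute.
{A, C} is a candidate key since {A, C}⁺ = {A, B, C, D, E, F} covers every attribute.
{B, E} is a candidate key since {B, E}⁺ = {A, B, C, D, E, F} covers every attribute.
{C, E} is a candidate key since {C, E}⁺ = {A, B, C, D, E, F} covers every attribute.
These are minimal and exhaustive — every other superkey contains one of them.

{A, B}, {A, C}, {B, E}, {C, E}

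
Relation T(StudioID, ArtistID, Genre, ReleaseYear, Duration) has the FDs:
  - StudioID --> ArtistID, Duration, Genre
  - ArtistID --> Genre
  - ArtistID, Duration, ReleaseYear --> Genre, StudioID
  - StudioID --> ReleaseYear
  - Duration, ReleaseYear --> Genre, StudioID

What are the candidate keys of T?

{Duration, ReleaseYear}, {StudioID}

Closure of {StudioID} is {ArtistID, Duration, Genre, ReleaseYear, StudioID}, the whole schema; {StudioID} is a candidate key.
Closure of {Duration, ReleaseYear} is {ArtistID, Duration, Genre, ReleaseYear, StudioID}, the whole schema; {Duration, ReleaseYear} is a candidate key.
Any other superkey properly contains one of these, so there are no further candidate keys.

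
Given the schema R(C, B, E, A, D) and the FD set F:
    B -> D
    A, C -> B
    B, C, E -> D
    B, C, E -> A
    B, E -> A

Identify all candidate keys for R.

{A, C, E}, {B, C, E}

No FD produces {C, E}, so they must be in every candidate key.
Closure of {A, C, E} is {A, B, C, D, E}, the whole schema; {A, C, E} is a candidate key.
Closure of {B, C, E} is {A, B, C, D, E}, the whole schema; {B, C, E} is a candidate key.
No proper subset of any of these is a key, and no other minimal superkey exists.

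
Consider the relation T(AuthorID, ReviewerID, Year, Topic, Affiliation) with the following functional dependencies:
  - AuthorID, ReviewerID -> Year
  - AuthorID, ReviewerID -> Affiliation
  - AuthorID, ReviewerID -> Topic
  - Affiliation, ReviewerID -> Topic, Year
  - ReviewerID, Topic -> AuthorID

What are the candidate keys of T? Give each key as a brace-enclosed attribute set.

{Affiliation, ReviewerID}, {AuthorID, ReviewerID}, {ReviewerID, Topic}

No FD produces {ReviewerID}, so it must be in every candidate key.
{Affiliation, ReviewerID}⁺ = {Affiliation, AuthorID, ReviewerID, Topic, Year} — all of the relation — so {Affiliation, ReviewerID} is a candidate key.
{AuthorID, ReviewerID}⁺ = {Affiliation, AuthorID, ReviewerID, Topic, Year} — all of the relation — so {AuthorID, ReviewerID} is a candidate key.
{ReviewerID, Topic}⁺ = {Affiliation, AuthorID, ReviewerID, Topic, Year} — all of the relation — so {ReviewerID, Topic} is a candidate key.
These are minimal and exhaustive — every other superkey contains one of them.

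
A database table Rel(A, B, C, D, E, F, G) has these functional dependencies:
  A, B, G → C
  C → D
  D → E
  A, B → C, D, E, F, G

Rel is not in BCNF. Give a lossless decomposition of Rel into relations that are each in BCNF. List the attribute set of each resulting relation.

{A, B, C, F, G}; {C, D}; {D, E}

Candidate key of the original relation: {A, B}.
Within {A, B, C, D, E, F, G}: {C}⁺ ∩ {A, B, C, D, E, F, G} = {C, D, E}, not the whole set, so C → D, E violates BCNF; decompose into {C, D, E} and {A, B, C, F, G}.
Within {C, D, E}: {D}⁺ ∩ {C, D, E} = {D, E}, not the whole set, so D → E violates BCNF; decompose into {D, E} and {C, D}.
{D, E}: every determinant is a superkey — BCNF.
{C, D}: every determinant is a superkey — BCNF.
{A, B, C, F, G}: every determinant is a superkey — BCNF.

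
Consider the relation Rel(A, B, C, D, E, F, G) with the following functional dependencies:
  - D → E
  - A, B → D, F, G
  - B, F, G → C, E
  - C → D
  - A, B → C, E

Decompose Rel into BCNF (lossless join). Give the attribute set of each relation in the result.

Candidate key of the original relation: {A, B}.
In {A, B, C, D, E, F, G}, {D} is not a superkey ({D}⁺ restricted to this set is {D, E}), so split on D → E into {D, E} and {A, B, C, D, F, G}.
{D, E}: every determinant is a superkey — BCNF.
In {A, B, C, D, F, G}, {B, F, G} is not a superkey ({B, F, G}⁺ restricted to this set is {B, C, D, F, G}), so split on B, F, G → C, D into {B, C, D, F, G} and {A, B, F, G}.
In {B, C, D, F, G}, {C} is not a superkey ({C}⁺ restricted to this set is {C, D}), so split on C → D into {C, D} and {B, C, F, G}.
{C, D}: every determinant is a superkey — BCNF.
{B, C, F, G}: every determinant is a superkey — BCNF.
{A, B, F, G}: every determinant is a superkey — BCNF.

{A, B, F, G}; {B, C, F, G}; {C, D}; {D, E}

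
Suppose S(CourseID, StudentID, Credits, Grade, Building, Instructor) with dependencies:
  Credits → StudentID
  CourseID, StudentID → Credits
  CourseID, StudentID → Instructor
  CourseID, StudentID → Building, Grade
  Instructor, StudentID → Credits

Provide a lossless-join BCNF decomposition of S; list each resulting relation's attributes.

{Building, CourseID, Credits, Grade, Instructor}; {Credits, StudentID}

Candidate keys of the original relation: {CourseID, Credits}, {CourseID, StudentID}.
Within {Building, CourseID, Credits, Grade, Instructor, StudentID}: {Credits}⁺ ∩ {Building, CourseID, Credits, Grade, Instructor, StudentID} = {Credits, StudentID}, not the whole set, so Credits → StudentID violates BCNF; decompose into {Credits, StudentID} and {Building, CourseID, Credits, Grade, Instructor}.
{Credits, StudentID} has no BCNF violation.
{Building, CourseID, Credits, Grade, Instructor} has no BCNF violation.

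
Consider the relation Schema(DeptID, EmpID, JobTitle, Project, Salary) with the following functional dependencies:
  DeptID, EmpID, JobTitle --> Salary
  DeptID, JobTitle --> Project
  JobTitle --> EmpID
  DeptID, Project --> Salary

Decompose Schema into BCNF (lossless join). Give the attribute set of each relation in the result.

{DeptID, JobTitle, Project}; {DeptID, Project, Salary}; {EmpID, JobTitle}

Candidate key of the original relation: {DeptID, JobTitle}.
Within {DeptID, EmpID, JobTitle, Project, Salary}: {JobTitle}⁺ ∩ {DeptID, EmpID, JobTitle, Project, Salary} = {EmpID, JobTitle}, not the whole set, so JobTitle --> EmpID violates BCNF; decompose into {EmpID, JobTitle} and {DeptID, JobTitle, Project, Salary}.
{EmpID, JobTitle}: every determinant is a superkey — BCNF.
Within {DeptID, JobTitle, Project, Salary}: {DeptID, Project}⁺ ∩ {DeptID, JobTitle, Project, Salary} = {DeptID, Project, Salary}, not the whole set, so DeptID, Project --> Salary violates BCNF; decompose into {DeptID, Project, Salary} and {DeptID, JobTitle, Project}.
{DeptID, Project, Salary}: every determinant is a superkey — BCNF.
{DeptID, JobTitle, Project}: every determinant is a superkey — BCNF.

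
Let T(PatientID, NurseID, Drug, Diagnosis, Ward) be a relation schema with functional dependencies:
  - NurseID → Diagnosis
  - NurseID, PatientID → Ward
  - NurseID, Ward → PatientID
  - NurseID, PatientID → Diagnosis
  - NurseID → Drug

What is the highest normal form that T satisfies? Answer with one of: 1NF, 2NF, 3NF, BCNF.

1NF

Candidate keys: {NurseID, PatientID}, {NurseID, Ward}. Prime attributes: {NurseID, PatientID, Ward}.
For NurseID → Diagnosis we have {NurseID}⁺ = {Diagnosis, Drug, NurseID}; {NurseID} is not a superkey, so BCNF fails.
NurseID → Diagnosis determines the non-prime attribute {Diagnosis} from a non-superkey — 3NF is violated.
Since {NurseID} ⊂ {NurseID, PatientID} and {NurseID}⁺ ⊇ {Diagnosis, Drug} with {Diagnosis, Drug} non-prime, there is a partial dependency; 2NF fails.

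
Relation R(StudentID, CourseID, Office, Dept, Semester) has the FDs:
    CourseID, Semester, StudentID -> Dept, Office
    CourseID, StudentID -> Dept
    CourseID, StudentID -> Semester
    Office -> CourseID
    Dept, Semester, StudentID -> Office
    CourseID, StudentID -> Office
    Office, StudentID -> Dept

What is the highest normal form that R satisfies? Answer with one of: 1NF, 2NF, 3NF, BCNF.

3NF

Candidate keys: {CourseID, StudentID}, {Dept, Semester, StudentID}, {Office, StudentID}. Prime attributes: {CourseID, Dept, Office, Semester, StudentID}.
Office -> CourseID breaks BCNF: {Office}⁺ = {CourseID, Office}, so {Office} is not a superkey.
Its right-hand attributes {CourseID} are all prime, as are those of every other non-superkey FD — the relation is in 3NF.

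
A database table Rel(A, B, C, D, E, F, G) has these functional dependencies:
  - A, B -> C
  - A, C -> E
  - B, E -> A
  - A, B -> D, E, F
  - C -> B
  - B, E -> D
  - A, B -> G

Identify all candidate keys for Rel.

{A, B}, {A, C}, {B, E}, {C, E}

{A, B}⁺ = {A, B, C, D, E, F, G} — all of the relation — so {A, B} is a candidate key.
{A, C}⁺ = {A, B, C, D, E, F, G} — all of the relation — so {A, C} is a candidate key.
{B, E}⁺ = {A, B, C, D, E, F, G} — all of the relation — so {B, E} is a candidate key.
{C, E}⁺ = {A, B, C, D, E, F, G} — all of the relation — so {C, E} is a candidate key.
No proper subset of any of these is a key, and no other minimal superkey exists.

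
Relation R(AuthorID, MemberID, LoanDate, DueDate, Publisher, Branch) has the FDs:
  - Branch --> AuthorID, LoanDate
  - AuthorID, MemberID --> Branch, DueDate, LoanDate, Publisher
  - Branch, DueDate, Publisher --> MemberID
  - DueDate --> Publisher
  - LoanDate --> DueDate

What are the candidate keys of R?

Closure of {Branch} is {AuthorID, Branch, DueDate, LoanDate, MemberID, Publisher}, the whole schema; {Branch} is a candidate key.
Closure of {AuthorID, MemberID} is {AuthorID, Branch, DueDate, LoanDate, MemberID, Publisher}, the whole schema; {AuthorID, MemberID} is a candidate key.
These are minimal and exhaustive — every other superkey contains one of them.

{AuthorID, MemberID}, {Branch}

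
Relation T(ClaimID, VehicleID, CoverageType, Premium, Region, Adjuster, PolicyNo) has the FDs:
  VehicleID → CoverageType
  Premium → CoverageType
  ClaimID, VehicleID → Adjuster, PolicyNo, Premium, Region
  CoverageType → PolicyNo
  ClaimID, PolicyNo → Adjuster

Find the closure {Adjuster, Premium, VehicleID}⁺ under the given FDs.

{Adjuster, CoverageType, PolicyNo, Premium, VehicleID}

Start with {Adjuster, Premium, VehicleID}.
VehicleID → CoverageType applies; add {CoverageType} → now {Adjuster, CoverageType, Premium, VehicleID}.
CoverageType → PolicyNo applies; add {PolicyNo} → now {Adjuster, CoverageType, PolicyNo, Premium, VehicleID}.
No further FD applies.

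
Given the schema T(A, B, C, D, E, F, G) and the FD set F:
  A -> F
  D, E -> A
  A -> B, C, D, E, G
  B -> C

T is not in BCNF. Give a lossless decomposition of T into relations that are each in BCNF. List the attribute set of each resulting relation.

Candidate keys of the original relation: {A}, {D, E}.
Within {A, B, C, D, E, F, G}: {B}⁺ ∩ {A, B, C, D, E, F, G} = {B, C}, not the whole set, so B -> C violates BCNF; decompose into {B, C} and {A, B, D, E, F, G}.
{B, C} has no BCNF violation.
{A, B, D, E, F, G} has no BCNF violation.

{A, B, D, E, F, G}; {B, C}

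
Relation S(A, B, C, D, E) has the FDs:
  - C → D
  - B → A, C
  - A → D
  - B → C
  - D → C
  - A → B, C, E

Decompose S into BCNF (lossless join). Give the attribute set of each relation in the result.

Candidate keys of the original relation: {A}, {B}.
In {A, B, C, D, E}, {C} is not a superkey ({C}⁺ restricted to this set is {C, D}), so split on C → D into {C, D} and {A, B, C, E}.
{C, D}: every determinant is a superkey — BCNF.
{A, B, C, E}: every determinant is a superkey — BCNF.

{A, B, C, E}; {C, D}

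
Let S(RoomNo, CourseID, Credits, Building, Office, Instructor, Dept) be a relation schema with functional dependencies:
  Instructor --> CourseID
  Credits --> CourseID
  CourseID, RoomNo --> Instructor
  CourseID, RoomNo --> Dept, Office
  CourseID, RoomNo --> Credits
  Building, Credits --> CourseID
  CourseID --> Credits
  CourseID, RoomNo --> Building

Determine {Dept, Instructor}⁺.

{CourseID, Credits, Dept, Instructor}

Start with {Dept, Instructor}.
Instructor --> CourseID applies; add {CourseID} → now {CourseID, Dept, Instructor}.
CourseID --> Credits applies; add {Credits} → now {CourseID, Credits, Dept, Instructor}.
No further FD applies.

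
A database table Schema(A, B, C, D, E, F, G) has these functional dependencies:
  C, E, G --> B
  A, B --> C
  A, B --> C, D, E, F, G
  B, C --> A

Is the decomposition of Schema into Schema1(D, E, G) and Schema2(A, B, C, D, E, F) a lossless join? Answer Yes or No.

Schema1 ∩ Schema2 = {D, E}; its closure under F is {D, E}.
Neither Schema1 nor Schema2 is contained in that closure, so the decomposition is lossy.

No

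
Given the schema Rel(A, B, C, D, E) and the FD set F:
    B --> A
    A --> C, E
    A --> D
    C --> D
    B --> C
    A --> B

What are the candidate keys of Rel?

{A} is a candidate key since {A}⁺ = {A, B, C, D, E} covers every attribute.
{B} is a candidate key since {B}⁺ = {A, B, C, D, E} covers every attribute.
No proper subset of any of these is a key, and no other minimal superkey exists.

{A}, {B}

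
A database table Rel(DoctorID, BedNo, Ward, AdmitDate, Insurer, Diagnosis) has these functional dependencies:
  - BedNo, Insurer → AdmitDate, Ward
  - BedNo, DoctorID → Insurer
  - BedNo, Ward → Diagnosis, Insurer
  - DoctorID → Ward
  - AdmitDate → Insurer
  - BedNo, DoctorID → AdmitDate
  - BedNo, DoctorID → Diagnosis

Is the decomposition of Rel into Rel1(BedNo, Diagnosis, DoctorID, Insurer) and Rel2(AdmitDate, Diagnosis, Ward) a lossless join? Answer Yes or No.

No

The shared attributes are {Diagnosis} and {Diagnosis}⁺ = {Diagnosis}.
Rel1 ⊄ {Diagnosis} and Rel2 ⊄ {Diagnosis}, so the split is lossy.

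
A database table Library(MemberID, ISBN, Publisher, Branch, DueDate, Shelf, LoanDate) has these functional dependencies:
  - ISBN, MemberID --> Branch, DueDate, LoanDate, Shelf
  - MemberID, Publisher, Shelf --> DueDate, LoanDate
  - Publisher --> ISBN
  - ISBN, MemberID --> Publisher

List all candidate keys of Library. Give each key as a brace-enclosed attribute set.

No FD produces {MemberID}, so it must be in every candidate key.
{ISBN, MemberID}⁺ = {Branch, DueDate, ISBN, LoanDate, MemberID, Publisher, Shelf} — all of the relation — so {ISBN, MemberID} is a candidate key.
{MemberID, Publisher}⁺ = {Branch, DueDate, ISBN, LoanDate, MemberID, Publisher, Shelf} — all of the relation — so {MemberID, Publisher} is a candidate key.
These are minimal and exhaustive — every other superkey contains one of them.

{ISBN, MemberID}, {MemberID, Publisher}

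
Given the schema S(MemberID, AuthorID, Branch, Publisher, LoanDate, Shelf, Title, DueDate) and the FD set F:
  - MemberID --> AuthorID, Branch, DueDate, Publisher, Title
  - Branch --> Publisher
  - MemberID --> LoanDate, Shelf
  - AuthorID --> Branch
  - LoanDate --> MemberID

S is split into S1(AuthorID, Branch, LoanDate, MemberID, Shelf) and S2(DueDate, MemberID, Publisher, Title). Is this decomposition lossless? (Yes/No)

The shared attributes are {MemberID} and {MemberID}⁺ = {AuthorID, Branch, DueDate, LoanDate, MemberID, Publisher, Shelf, Title}.
Since S1 ⊆ {AuthorID, Branch, DueDate, LoanDate, MemberID, Publisher, Shelf, Title}, the intersection is a superkey of S1; the decomposition is lossless.

Yes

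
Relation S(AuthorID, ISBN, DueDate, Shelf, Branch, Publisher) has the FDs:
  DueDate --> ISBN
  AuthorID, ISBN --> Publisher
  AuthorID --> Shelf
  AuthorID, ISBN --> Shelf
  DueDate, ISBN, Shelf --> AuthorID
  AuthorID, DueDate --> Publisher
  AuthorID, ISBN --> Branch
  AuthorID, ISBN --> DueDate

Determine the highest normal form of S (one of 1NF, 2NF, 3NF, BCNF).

3NF

Candidate keys: {AuthorID, DueDate}, {AuthorID, ISBN}, {DueDate, Shelf}. Prime attributes: {AuthorID, DueDate, ISBN, Shelf}.
DueDate --> ISBN breaks BCNF: {DueDate}⁺ = {DueDate, ISBN}, so {DueDate} is not a superkey.
Since {ISBN} ⊆ prime attributes and every other non-superkey FD also has a prime right side, the schema is in 3NF.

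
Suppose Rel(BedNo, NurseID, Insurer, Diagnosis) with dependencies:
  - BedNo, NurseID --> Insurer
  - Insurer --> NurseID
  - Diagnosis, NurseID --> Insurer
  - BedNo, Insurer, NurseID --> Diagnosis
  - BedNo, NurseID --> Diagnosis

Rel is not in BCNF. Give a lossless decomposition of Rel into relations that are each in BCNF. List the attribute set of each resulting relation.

Candidate keys of the original relation: {BedNo, Insurer}, {BedNo, NurseID}.
Within {BedNo, Diagnosis, Insurer, NurseID}: {Insurer}⁺ ∩ {BedNo, Diagnosis, Insurer, NurseID} = {Insurer, NurseID}, not the whole set, so Insurer --> NurseID violates BCNF; decompose into {Insurer, NurseID} and {BedNo, Diagnosis, Insurer}.
{Insurer, NurseID} is in BCNF.
{BedNo, Diagnosis, Insurer} is in BCNF.

{BedNo, Diagnosis, Insurer}; {Insurer, NurseID}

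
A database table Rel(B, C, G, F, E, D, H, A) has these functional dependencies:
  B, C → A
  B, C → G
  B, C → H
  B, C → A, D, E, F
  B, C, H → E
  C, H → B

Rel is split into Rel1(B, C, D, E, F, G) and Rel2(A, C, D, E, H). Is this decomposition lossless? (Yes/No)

Rel1 ∩ Rel2 = {C, D, E}; its closure under F is {C, D, E}.
The closure covers neither Rel1 nor Rel2 entirely; the join is not lossless.

No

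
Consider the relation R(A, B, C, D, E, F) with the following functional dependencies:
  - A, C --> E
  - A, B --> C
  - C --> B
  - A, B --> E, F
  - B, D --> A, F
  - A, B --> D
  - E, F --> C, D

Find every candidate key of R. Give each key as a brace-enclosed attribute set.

{A, B} is a candidate key since {A, B}⁺ = {A, B, C, D, E, F} covers every attribute.
{A, C} is a candidate key since {A, C}⁺ = {A, B, C, D, E, F} covers every attribute.
{B, D} is a candidate key since {B, D}⁺ = {A, B, C, D, E, F} covers every attribute.
{C, D} is a candidate key since {C, D}⁺ = {A, B, C, D, E, F} covers every attribute.
{E, F} is a candidate key since {E, F}⁺ = {A, B, C, D, E, F} covers every attribute.
No proper subset of any of these is a key, and no other minimal superkey exists.

{A, B}, {A, C}, {B, D}, {C, D}, {E, F}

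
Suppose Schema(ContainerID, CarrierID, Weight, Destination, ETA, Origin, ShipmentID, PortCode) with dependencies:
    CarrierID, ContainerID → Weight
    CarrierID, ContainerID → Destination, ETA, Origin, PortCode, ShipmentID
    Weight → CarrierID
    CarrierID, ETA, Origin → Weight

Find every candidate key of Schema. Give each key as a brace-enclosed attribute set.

{CarrierID, ContainerID}, {ContainerID, Weight}

Attributes never on any right-hand side: {ContainerID} — every candidate key must contain it.
{CarrierID, ContainerID}⁺ = {CarrierID, ContainerID, Destination, ETA, Origin, PortCode, ShipmentID, Weight}, which is every attribute, so {CarrierID, ContainerID} is a candidate key.
{ContainerID, Weight}⁺ = {CarrierID, ContainerID, Destination, ETA, Origin, PortCode, ShipmentID, Weight}, which is every attribute, so {ContainerID, Weight} is a candidate key.
These are minimal and exhaustive — every other superkey contains one of them.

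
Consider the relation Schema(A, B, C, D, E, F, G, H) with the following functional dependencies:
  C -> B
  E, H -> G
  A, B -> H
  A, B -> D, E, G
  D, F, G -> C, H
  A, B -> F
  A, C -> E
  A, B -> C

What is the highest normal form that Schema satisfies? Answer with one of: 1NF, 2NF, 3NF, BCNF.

3NF

Candidate keys: {A, B}, {A, C}, {A, D, E, F, H}, {A, D, F, G}. Prime attributes: {A, B, C, D, E, F, G, H}.
C -> B breaks BCNF: {C}⁺ = {B, C}, so {C} is not a superkey.
But every attribute on its right side ({B}) is prime, and the same holds for every other non-superkey FD, so 3NF still holds.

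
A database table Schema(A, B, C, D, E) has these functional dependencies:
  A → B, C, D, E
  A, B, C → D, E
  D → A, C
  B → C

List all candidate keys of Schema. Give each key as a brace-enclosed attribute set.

{A} is a candidate key since {A}⁺ = {A, B, C, D, E} covers every attribute.
{D} is a candidate key since {D}⁺ = {A, B, C, D, E} covers every attribute.
These are minimal and exhaustive — every other superkey contains one of them.

{A}, {D}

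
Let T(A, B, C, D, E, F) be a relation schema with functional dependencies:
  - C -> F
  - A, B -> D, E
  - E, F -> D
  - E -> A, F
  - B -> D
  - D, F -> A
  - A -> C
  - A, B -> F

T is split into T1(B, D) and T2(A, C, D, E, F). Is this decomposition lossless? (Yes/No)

No

Common attributes: {D}; their closure is {D}.
The closure covers neither T1 nor T2 entirely; the join is not lossless.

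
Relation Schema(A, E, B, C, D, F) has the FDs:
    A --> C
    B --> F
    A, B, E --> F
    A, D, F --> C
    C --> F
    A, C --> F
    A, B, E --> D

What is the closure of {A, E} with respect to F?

{A, C, E, F}

Start with {A, E}.
A --> C applies; add {C} → now {A, C, E}.
C --> F applies; add {F} → now {A, C, E, F}.
No further FD applies.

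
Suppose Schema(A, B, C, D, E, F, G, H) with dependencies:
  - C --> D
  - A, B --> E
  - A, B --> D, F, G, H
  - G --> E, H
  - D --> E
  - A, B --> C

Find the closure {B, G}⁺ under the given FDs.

{B, E, G, H}

Start with {B, G}.
G --> E, H applies; add {E, H} → now {B, E, G, H}.
No further FD applies.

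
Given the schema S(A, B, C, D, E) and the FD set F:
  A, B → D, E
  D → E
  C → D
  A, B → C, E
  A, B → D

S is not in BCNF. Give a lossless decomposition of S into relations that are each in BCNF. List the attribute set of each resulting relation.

{A, B, C}; {C, D}; {D, E}

Candidate key of the original relation: {A, B}.
{A, B, C, D, E}: {D} determines {D, E} here but is not a superkey — split on D → E, giving {D, E} and {A, B, C, D}.
{D, E} is in BCNF.
{A, B, C, D}: {C} determines {C, D} here but is not a superkey — split on C → D, giving {C, D} and {A, B, C}.
{C, D} is in BCNF.
{A, B, C} is in BCNF.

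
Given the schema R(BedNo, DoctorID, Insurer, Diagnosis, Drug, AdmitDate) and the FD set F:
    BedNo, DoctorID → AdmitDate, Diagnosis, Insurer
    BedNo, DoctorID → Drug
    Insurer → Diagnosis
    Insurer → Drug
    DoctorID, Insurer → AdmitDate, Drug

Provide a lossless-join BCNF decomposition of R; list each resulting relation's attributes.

{AdmitDate, DoctorID, Insurer}; {BedNo, DoctorID, Insurer}; {Diagnosis, Drug, Insurer}

Candidate key of the original relation: {BedNo, DoctorID}.
In {AdmitDate, BedNo, Diagnosis, DoctorID, Drug, Insurer}, {Insurer} is not a superkey ({Insurer}⁺ restricted to this set is {Diagnosis, Drug, Insurer}), so split on Insurer → Diagnosis, Drug into {Diagnosis, Drug, Insurer} and {AdmitDate, BedNo, DoctorID, Insurer}.
{Diagnosis, Drug, Insurer} has no BCNF violation.
In {AdmitDate, BedNo, DoctorID, Insurer}, {DoctorID, Insurer} is not a superkey ({DoctorID, Insurer}⁺ restricted to this set is {AdmitDate, DoctorID, Insurer}), so split on DoctorID, Insurer → AdmitDate into {AdmitDate, DoctorID, Insurer} and {BedNo, DoctorID, Insurer}.
{AdmitDate, DoctorID, Insurer} has no BCNF violation.
{BedNo, DoctorID, Insurer} has no BCNF violation.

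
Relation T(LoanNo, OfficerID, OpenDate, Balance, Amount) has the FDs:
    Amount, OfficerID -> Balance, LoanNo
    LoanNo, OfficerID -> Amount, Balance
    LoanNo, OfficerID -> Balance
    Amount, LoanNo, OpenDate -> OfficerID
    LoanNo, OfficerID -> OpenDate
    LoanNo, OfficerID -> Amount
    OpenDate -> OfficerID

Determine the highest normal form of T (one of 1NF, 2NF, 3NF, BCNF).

Candidate keys: {Amount, OfficerID}, {Amount, OpenDate}, {LoanNo, OfficerID}, {LoanNo, OpenDate}. Prime attributes: {Amount, LoanNo, OfficerID, OpenDate}.
OpenDate -> OfficerID: {OpenDate}⁺ = {OfficerID, OpenDate}, which is not all of the attributes, so the left side is not a superkey — BCNF is violated.
But every attribute on its right side ({OfficerID}) is prime, and the same holds for every other non-superkey FD, so 3NF still holds.

3NF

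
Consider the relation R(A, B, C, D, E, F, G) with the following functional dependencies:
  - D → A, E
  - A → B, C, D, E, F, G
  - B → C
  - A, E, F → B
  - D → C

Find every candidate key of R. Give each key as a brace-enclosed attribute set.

Closure of {A} is {A, B, C, D, E, F, G}, the whole schema; {A} is a candidate key.
Closure of {D} is {A, B, C, D, E, F, G}, the whole schema; {D} is a candidate key.
These are minimal and exhaustive — every other superkey contains one of them.

{A}, {D}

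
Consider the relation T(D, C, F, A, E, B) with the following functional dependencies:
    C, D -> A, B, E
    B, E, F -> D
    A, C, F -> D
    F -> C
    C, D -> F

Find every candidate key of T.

{A, F}, {B, E, F}, {C, D}, {D, F}

{A, F}⁺ = {A, B, C, D, E, F}, which is every attribute, so {A, F} is a candidate key.
{C, D}⁺ = {A, B, C, D, E, F}, which is every attribute, so {C, D} is a candidate key.
{D, F}⁺ = {A, B, C, D, E, F}, which is every attribute, so {D, F} is a candidate key.
{B, E, F}⁺ = {A, B, C, D, E, F}, which is every attribute, so {B, E, F} is a candidate key.
Any other superkey properly contains one of these, so there are no further candidate keys.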